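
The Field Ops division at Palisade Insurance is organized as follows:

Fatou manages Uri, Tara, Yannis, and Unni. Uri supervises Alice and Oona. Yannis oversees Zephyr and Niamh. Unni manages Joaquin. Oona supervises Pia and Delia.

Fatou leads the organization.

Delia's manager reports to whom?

Uri

Delia reports to Oona, and Oona reports to Uri. So Delia's skip-level manager is Uri.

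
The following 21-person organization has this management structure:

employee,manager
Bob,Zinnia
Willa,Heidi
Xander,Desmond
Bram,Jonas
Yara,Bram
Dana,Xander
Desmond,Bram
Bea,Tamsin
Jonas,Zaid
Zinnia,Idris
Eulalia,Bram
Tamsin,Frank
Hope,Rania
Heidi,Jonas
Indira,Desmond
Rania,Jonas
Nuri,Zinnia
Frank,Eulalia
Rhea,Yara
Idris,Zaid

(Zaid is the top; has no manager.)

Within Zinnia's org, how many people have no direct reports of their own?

The people in Zinnia's organization with no one reporting to them are Nuri, Bob. That is 2.

2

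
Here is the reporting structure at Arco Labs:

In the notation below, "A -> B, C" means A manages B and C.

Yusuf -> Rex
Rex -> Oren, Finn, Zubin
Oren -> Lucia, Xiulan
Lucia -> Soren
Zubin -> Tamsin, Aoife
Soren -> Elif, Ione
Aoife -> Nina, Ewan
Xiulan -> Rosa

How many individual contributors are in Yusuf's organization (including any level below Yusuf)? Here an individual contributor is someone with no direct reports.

The people in Yusuf's organization with no one reporting to them are Ewan, Nina, Tamsin, Finn, Rosa, Ione, Elif. That is 7.

7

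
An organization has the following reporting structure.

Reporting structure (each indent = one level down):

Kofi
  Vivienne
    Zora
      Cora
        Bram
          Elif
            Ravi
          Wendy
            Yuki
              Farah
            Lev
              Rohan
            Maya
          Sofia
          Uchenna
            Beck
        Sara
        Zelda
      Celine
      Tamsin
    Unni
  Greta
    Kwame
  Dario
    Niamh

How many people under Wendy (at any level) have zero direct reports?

3

The people in Wendy's organization with no one reporting to them are Maya, Rohan, Farah. That is 3.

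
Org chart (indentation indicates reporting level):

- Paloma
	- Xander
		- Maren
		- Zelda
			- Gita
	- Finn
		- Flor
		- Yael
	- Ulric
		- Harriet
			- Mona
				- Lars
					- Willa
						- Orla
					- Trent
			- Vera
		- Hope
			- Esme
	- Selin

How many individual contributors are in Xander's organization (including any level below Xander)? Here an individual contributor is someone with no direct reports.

2

The people in Xander's organization with no one reporting to them are Gita, Maren. That is 2.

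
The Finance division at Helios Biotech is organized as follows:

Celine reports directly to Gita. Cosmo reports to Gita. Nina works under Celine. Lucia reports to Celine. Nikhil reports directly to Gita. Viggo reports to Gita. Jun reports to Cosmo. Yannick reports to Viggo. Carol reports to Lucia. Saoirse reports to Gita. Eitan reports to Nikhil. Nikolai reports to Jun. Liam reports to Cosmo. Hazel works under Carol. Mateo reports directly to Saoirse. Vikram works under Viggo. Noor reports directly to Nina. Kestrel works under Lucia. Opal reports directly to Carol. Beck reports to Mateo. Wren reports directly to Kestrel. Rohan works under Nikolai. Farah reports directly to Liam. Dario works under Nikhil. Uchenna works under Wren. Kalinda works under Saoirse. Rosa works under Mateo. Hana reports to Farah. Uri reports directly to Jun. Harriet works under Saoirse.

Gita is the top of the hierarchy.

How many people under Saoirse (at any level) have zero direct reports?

The people in Saoirse's organization with no one reporting to them are Harriet, Kalinda, Rosa, Beck. That is 4.

4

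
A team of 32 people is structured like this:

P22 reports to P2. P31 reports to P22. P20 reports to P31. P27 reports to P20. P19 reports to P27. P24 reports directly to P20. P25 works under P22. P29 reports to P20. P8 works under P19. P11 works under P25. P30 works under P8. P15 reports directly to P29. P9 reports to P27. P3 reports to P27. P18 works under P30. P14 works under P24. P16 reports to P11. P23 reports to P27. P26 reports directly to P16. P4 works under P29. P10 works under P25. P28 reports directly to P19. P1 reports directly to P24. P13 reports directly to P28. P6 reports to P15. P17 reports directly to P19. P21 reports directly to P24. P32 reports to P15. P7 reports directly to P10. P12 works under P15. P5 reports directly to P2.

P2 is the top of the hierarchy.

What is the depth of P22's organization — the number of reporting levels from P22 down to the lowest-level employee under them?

The longest chain under P22 runs P22 → P31 → P20 → P27 → P19 → P8 → P30 → P18, which is 7 levels below P22.

7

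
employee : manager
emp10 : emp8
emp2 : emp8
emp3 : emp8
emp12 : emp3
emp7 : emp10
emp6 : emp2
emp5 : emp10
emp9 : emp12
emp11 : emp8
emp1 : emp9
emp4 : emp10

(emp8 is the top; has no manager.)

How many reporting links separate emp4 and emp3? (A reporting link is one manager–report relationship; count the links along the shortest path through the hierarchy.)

3

emp4 is 2 levels below emp8, and emp3 is 1 level below emp8 (their lowest common manager). The shortest path runs up from emp4 to emp8 and back down to emp3: 2 + 1 = 3 links.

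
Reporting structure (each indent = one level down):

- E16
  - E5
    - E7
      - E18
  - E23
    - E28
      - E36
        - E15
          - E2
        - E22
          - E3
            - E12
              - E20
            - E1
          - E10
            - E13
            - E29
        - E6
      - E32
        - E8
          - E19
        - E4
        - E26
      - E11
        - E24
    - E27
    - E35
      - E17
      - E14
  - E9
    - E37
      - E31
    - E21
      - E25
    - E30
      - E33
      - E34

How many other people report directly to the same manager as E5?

2

E5 reports to E16. E16's other direct reports are E23, E9 — 2 peers.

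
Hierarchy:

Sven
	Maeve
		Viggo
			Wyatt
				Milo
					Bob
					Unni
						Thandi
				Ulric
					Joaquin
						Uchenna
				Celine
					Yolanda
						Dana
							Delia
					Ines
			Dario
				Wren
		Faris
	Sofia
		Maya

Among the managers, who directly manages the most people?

Wyatt

Direct-report counts: Sven has 2; Sofia has 1; Maeve has 2; Viggo has 2; Dario has 1; Wyatt has 3; Celine has 2; Yolanda has 1; Dana has 1; Ulric has 1; Joaquin has 1; Milo has 2; Unni has 1. The largest is 3, held by Wyatt.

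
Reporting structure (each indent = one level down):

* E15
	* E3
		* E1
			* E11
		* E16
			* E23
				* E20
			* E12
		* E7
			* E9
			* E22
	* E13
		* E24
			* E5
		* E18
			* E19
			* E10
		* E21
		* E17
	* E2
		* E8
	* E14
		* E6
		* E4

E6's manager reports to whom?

E6 reports to E14, and E14 reports to E15. So E6's skip-level manager is E15.

E15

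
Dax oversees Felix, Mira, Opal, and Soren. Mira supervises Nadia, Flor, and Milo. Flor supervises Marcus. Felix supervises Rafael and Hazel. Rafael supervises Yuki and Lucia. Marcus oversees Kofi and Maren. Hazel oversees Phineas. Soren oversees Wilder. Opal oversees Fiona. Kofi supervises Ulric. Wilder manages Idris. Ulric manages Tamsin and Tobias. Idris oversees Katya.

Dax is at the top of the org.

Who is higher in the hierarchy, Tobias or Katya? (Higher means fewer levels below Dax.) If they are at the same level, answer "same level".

Tobias is 6 levels below Dax; Katya is 4. Katya is higher.

Katya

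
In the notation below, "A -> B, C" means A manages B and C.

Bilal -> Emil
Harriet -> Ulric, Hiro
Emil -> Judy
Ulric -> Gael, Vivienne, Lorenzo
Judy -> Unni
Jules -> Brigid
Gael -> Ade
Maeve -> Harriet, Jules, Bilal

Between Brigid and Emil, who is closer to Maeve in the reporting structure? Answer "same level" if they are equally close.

Both Brigid and Emil are 2 levels below Maeve.

same level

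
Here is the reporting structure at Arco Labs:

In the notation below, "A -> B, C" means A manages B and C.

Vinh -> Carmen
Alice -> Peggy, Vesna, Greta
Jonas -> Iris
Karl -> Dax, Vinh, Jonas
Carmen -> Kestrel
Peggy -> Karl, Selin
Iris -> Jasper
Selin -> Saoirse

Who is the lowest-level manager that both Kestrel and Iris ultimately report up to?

Kestrel's chain of managers is Carmen, Vinh, Karl, Peggy, Alice. Iris's chain of managers is Jonas, Karl, Peggy, Alice. The first manager that appears in both chains is Karl.

Karl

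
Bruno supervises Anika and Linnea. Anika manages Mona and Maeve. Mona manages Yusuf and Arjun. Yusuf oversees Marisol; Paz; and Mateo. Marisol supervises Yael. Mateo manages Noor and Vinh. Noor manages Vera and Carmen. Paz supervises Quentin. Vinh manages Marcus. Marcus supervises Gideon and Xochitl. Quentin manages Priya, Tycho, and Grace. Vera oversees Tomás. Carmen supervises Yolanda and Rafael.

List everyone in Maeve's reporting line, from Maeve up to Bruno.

Maeve -> Anika -> Bruno

Maeve reports to Anika. Anika reports to Bruno. Bruno is at the top.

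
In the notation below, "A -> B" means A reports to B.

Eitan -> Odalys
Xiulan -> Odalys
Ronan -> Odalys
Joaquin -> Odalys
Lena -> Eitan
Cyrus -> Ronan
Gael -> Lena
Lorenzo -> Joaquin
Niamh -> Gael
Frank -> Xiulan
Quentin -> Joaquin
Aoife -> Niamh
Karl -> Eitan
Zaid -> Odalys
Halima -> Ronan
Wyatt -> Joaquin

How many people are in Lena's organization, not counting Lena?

Lena directly manages Gael. Under Gael: Niamh, Aoife (2). That's 3 in total.

3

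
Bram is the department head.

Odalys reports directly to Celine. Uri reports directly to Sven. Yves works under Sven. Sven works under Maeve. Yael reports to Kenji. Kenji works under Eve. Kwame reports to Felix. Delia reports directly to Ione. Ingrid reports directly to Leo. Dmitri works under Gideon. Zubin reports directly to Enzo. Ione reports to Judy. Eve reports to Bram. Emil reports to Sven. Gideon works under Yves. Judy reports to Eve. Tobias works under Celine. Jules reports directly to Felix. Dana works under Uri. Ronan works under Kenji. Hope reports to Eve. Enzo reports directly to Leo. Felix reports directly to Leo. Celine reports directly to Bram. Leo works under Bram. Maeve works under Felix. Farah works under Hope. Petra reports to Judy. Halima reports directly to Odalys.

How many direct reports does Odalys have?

Odalys directly manages Halima. That is 1 direct report.

1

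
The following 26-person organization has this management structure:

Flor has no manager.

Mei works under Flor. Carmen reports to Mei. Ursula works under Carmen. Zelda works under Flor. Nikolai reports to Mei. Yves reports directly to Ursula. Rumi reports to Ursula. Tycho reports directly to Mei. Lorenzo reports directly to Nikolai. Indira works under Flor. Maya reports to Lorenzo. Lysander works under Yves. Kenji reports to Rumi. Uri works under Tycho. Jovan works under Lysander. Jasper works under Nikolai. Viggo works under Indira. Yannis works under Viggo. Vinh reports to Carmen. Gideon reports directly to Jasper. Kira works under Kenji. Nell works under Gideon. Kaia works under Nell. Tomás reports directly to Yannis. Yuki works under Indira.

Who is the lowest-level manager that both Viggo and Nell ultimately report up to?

Viggo's chain of managers is Indira, Flor. Nell's chain of managers is Gideon, Jasper, Nikolai, Mei, Flor. The first manager that appears in both chains is Flor.

Flor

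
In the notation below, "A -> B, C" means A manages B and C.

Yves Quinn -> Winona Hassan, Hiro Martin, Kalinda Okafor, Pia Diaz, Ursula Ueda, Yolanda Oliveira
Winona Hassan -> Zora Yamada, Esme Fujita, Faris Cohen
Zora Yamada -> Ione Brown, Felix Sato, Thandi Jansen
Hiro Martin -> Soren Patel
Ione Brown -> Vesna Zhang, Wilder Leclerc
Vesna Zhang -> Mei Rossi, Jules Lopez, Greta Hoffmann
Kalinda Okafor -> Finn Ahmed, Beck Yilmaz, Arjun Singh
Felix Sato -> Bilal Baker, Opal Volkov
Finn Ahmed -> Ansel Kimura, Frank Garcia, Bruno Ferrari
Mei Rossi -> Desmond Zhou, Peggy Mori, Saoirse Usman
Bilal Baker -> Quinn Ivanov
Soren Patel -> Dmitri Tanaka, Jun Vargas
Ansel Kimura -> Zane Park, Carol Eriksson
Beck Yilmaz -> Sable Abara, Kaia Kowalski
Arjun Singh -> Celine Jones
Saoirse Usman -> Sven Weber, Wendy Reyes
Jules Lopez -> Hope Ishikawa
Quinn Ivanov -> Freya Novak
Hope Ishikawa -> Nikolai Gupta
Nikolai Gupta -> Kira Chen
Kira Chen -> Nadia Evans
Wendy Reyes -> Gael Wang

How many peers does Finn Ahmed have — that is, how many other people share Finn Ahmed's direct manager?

Finn Ahmed reports to Kalinda Okafor. Kalinda Okafor's other direct reports are Beck Yilmaz, Arjun Singh — 2 peers.

2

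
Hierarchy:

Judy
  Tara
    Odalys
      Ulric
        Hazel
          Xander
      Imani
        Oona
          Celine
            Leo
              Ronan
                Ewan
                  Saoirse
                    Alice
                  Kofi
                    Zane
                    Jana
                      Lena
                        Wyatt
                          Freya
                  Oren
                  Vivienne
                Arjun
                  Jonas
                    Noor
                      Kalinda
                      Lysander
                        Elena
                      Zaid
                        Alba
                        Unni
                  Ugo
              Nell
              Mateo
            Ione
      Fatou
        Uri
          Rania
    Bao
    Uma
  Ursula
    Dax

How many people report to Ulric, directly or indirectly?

Ulric directly manages Hazel. Under Hazel: Xander (1). That's 2 in total.

2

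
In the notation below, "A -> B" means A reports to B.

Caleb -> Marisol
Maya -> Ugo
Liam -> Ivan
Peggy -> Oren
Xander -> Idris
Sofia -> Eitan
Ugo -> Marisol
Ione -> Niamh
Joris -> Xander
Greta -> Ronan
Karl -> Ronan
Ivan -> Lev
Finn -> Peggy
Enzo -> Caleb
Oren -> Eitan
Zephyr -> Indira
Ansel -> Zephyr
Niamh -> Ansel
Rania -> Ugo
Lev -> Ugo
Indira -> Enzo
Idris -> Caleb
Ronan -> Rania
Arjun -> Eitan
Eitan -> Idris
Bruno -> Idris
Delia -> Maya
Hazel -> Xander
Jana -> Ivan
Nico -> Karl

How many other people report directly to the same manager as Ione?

Ione reports to Niamh, and Niamh has no other direct reports. Ione has 0 peers.

0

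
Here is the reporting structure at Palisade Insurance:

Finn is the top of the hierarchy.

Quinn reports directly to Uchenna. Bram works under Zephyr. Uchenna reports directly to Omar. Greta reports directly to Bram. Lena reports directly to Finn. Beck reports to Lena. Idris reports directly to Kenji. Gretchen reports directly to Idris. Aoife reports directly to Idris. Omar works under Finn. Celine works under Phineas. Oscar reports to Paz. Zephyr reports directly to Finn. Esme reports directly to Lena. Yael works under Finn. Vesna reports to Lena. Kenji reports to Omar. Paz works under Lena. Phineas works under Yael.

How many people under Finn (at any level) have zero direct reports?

The people in Finn's organization with no one reporting to them are Oscar, Esme, Vesna, Beck, Greta, Celine, Quinn, Aoife, Gretchen. That is 9.

9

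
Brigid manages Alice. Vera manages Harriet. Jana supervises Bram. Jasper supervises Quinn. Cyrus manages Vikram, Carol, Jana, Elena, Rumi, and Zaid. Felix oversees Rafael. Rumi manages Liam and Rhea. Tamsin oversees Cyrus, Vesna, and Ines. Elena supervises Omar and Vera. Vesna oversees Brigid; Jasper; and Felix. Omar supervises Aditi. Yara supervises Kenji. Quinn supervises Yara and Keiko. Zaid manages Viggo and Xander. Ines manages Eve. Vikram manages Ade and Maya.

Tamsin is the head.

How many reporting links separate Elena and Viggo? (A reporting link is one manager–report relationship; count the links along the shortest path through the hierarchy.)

3

Elena is 1 level below Cyrus, and Viggo is 2 levels below Cyrus (their lowest common manager). The shortest path runs up from Elena to Cyrus and back down to Viggo: 1 + 2 = 3 links.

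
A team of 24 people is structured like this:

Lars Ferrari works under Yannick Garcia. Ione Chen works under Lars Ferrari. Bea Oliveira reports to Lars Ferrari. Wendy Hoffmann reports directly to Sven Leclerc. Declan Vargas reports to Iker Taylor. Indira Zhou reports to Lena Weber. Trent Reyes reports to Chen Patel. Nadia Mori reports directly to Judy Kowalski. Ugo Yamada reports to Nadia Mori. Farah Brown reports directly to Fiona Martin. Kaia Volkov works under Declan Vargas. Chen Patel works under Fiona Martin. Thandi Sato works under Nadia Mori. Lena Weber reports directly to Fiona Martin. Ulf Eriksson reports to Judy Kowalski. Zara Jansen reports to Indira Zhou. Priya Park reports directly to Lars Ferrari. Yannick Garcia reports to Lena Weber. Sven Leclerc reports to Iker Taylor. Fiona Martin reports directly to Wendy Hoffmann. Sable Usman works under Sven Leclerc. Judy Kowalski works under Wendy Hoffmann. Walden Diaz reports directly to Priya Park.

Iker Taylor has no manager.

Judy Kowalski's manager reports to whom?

Sven Leclerc

Judy Kowalski reports to Wendy Hoffmann, and Wendy Hoffmann reports to Sven Leclerc. So Judy Kowalski's skip-level manager is Sven Leclerc.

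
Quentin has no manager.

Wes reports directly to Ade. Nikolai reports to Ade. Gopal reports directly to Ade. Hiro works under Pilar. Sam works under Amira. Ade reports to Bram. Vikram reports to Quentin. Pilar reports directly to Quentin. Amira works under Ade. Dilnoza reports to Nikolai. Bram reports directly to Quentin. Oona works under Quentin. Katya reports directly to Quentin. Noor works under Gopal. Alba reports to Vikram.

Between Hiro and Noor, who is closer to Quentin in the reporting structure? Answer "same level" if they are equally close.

Hiro

Hiro is 2 levels below Quentin; Noor is 4. Hiro is higher.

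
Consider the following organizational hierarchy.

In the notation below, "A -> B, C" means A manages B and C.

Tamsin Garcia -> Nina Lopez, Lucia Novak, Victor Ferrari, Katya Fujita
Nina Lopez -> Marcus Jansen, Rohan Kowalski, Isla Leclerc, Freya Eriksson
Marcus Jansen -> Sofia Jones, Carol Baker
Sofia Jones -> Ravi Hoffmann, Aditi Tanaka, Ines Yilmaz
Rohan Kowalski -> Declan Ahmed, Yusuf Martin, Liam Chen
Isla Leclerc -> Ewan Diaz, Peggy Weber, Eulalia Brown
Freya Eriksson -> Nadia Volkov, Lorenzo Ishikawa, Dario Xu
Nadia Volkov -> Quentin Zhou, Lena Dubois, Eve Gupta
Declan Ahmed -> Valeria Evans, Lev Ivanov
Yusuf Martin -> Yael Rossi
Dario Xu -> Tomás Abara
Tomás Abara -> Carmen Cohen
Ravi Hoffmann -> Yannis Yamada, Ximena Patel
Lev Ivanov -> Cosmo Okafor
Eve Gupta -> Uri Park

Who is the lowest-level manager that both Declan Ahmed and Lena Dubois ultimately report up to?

Declan Ahmed's chain of managers is Rohan Kowalski, Nina Lopez, Tamsin Garcia. Lena Dubois's chain of managers is Nadia Volkov, Freya Eriksson, Nina Lopez, Tamsin Garcia. The first manager that appears in both chains is Nina Lopez.

Nina Lopez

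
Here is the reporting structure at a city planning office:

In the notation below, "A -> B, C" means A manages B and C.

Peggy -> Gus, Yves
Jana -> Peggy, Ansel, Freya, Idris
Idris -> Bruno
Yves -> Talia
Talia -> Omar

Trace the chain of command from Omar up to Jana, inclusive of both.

Omar reports to Talia. Talia reports to Yves. Yves reports to Peggy. Peggy reports to Jana. Jana is at the top.

Omar -> Talia -> Yves -> Peggy -> Jana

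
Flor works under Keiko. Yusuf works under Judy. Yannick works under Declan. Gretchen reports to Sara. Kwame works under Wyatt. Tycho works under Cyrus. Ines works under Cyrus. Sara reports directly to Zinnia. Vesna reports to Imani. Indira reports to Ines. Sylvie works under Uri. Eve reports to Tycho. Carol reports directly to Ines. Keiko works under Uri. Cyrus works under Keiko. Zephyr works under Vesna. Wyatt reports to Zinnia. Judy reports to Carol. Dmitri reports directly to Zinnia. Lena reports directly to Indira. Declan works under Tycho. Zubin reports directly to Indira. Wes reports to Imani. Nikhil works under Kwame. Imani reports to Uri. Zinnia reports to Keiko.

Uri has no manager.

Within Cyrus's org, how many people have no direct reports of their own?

The people in Cyrus's organization with no one reporting to them are Eve, Yannick, Lena, Zubin, Yusuf. That is 5.

5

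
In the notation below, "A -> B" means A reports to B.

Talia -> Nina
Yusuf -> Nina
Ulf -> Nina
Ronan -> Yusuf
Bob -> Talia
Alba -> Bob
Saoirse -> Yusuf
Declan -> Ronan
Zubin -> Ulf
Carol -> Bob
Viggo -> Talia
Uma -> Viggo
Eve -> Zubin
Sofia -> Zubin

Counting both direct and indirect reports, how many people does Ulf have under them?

Ulf directly manages Zubin. Under Zubin: Sofia, Eve (2). That's 3 in total.

3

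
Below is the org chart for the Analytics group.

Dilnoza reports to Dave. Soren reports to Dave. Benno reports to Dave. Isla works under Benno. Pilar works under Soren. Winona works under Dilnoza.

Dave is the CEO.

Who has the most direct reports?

Dave

Direct-report counts: Dave has 3; Benno has 1; Soren has 1; Dilnoza has 1. The largest is 3, held by Dave.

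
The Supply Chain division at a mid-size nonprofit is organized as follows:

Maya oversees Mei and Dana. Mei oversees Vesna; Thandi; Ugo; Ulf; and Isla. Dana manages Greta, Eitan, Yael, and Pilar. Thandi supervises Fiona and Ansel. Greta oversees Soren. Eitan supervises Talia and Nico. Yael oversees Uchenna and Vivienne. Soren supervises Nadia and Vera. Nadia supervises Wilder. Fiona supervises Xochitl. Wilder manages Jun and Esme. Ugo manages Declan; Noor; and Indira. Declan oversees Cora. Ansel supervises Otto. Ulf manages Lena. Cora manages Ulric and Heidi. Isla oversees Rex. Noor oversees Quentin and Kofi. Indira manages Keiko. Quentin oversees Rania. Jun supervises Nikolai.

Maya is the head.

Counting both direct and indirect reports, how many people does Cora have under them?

Cora directly manages Ulric, Heidi. Ulric has no reports. Heidi has no reports. So Cora's organization is 2 direct reports plus everyone under them: 1 + 1 = 2.

2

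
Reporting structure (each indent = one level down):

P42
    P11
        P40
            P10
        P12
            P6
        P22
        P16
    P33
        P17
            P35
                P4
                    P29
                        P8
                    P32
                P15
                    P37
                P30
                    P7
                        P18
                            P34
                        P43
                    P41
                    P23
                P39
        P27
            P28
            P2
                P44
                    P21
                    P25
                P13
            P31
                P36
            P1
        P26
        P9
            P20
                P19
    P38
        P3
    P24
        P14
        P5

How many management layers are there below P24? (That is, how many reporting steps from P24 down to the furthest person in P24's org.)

The longest chain under P24 runs P24 → P5, which is 1 level below P24.

1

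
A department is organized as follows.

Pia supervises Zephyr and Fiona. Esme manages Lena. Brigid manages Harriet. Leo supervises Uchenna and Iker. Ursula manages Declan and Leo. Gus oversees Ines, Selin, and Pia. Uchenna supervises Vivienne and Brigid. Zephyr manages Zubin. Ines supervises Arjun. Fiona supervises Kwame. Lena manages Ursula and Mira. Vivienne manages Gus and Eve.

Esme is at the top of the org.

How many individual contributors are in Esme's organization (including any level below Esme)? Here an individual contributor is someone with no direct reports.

9

The people in Esme's organization with no one reporting to them are Mira, Declan, Iker, Harriet, Eve, Arjun, Selin, Kwame, Zubin. That is 9.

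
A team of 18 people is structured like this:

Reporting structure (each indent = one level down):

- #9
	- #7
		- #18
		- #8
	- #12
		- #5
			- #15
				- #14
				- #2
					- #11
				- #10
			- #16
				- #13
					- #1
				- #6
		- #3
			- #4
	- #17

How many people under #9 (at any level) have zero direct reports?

The people in #9's organization with no one reporting to them are #17, #4, #6, #1, #10, #11, #14, #8, #18. That is 9.

9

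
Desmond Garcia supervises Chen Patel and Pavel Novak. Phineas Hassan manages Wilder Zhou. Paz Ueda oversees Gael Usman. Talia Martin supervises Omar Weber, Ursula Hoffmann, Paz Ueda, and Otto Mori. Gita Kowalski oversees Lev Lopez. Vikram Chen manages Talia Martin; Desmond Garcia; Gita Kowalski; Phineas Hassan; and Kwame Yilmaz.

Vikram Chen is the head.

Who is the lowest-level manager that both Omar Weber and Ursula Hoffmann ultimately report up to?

Talia Martin

Omar Weber's chain of managers is Talia Martin, Vikram Chen. Ursula Hoffmann's chain of managers is Talia Martin, Vikram Chen. The first manager that appears in both chains is Talia Martin.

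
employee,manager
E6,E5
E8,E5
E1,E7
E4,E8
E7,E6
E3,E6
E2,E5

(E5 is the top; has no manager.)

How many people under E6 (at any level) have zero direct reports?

The people in E6's organization with no one reporting to them are E1, E3. That is 2.

2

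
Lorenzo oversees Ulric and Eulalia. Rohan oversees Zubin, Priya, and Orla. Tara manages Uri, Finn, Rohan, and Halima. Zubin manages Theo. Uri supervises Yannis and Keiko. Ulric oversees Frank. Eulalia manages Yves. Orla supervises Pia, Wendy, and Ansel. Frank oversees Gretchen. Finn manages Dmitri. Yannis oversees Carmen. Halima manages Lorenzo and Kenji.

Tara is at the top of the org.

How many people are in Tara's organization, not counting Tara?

Tara directly manages Uri, Finn, Rohan, Halima. Under Uri: Keiko, Yannis, Carmen (3). Under Finn: Dmitri (1). Under Rohan: Priya, Zubin, Theo, Orla, Ansel, Wendy, Pia (7). Under Halima: Kenji, Lorenzo, Eulalia, Yves, Ulric, Frank, Gretchen (7). So Tara's organization is 4 direct reports plus everyone under them: 4 + 2 + 8 + 8 = 22.

22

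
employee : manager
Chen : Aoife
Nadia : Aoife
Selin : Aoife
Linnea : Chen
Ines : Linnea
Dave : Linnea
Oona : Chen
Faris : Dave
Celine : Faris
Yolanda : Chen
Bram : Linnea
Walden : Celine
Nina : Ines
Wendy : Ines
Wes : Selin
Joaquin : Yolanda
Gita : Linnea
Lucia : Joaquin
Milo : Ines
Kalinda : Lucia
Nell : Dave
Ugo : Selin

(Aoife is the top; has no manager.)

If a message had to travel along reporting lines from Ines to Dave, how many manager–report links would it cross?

2

Ines is 1 level below Linnea, and Dave is 1 level below Linnea (their lowest common manager). The shortest path runs up from Ines to Linnea and back down to Dave: 1 + 1 = 2 links.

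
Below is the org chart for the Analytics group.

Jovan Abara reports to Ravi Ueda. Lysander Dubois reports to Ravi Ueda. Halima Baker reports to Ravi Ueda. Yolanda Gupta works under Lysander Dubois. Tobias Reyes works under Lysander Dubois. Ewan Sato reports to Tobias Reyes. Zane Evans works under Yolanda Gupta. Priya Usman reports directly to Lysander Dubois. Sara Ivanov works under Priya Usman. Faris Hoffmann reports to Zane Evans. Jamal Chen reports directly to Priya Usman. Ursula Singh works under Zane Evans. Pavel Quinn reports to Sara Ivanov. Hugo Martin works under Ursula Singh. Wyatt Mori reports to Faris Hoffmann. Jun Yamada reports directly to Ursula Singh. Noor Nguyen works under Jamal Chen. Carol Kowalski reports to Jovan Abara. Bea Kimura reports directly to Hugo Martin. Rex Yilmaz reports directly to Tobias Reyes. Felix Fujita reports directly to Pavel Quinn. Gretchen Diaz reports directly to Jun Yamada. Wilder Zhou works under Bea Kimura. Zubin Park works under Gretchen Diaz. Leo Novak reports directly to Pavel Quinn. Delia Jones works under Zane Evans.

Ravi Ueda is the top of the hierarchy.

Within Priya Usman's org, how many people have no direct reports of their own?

The people in Priya Usman's organization with no one reporting to them are Noor Nguyen, Leo Novak, Felix Fujita. That is 3.

3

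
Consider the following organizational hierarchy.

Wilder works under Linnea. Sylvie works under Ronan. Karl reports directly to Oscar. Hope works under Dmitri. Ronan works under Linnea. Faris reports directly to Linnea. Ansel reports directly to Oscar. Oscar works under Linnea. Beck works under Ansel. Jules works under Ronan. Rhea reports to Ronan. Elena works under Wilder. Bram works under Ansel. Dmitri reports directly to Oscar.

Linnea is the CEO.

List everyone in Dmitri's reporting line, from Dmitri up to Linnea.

Dmitri -> Oscar -> Linnea

Dmitri reports to Oscar. Oscar reports to Linnea. Linnea is at the top.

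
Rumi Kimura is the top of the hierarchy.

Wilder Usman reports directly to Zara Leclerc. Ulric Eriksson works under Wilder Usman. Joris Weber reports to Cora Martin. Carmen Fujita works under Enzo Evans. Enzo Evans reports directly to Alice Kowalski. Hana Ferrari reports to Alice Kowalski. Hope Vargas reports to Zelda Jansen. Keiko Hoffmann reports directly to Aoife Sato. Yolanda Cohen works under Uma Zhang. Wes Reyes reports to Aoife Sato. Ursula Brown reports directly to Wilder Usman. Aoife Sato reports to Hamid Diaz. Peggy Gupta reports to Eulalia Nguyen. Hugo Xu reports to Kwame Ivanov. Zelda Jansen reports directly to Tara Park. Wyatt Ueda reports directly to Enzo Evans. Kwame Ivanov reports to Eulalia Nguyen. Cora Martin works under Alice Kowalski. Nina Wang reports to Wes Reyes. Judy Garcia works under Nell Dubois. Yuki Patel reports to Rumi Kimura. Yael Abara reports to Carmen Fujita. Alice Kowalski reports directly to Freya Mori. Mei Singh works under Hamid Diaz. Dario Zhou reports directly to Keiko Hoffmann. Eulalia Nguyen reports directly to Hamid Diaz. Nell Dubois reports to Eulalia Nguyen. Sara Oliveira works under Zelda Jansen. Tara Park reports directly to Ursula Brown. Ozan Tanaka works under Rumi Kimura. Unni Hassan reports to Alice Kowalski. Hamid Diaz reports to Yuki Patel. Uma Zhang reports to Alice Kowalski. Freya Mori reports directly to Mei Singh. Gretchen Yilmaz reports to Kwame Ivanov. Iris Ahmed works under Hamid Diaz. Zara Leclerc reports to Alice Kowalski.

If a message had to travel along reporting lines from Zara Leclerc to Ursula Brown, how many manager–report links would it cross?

2

Ursula Brown is in Zara Leclerc's organization: the chain from Ursula Brown up to Zara Leclerc is Ursula Brown → Wilder Usman → Zara Leclerc, which is 2 links.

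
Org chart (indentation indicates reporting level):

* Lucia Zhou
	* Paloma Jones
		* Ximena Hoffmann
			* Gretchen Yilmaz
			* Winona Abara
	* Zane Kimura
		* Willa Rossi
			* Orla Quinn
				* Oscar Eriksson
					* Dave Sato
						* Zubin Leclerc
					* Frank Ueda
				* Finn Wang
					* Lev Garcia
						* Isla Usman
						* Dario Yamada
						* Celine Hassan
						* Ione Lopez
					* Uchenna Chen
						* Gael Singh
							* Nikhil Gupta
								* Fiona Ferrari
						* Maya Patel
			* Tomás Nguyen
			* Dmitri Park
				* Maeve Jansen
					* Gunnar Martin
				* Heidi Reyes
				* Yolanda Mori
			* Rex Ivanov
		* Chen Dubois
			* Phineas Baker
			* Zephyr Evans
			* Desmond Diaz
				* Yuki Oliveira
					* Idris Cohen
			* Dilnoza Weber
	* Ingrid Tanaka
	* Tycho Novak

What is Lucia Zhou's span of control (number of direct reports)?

Lucia Zhou directly manages Paloma Jones, Zane Kimura, Ingrid Tanaka, Tycho Novak. That is 4 direct reports.

4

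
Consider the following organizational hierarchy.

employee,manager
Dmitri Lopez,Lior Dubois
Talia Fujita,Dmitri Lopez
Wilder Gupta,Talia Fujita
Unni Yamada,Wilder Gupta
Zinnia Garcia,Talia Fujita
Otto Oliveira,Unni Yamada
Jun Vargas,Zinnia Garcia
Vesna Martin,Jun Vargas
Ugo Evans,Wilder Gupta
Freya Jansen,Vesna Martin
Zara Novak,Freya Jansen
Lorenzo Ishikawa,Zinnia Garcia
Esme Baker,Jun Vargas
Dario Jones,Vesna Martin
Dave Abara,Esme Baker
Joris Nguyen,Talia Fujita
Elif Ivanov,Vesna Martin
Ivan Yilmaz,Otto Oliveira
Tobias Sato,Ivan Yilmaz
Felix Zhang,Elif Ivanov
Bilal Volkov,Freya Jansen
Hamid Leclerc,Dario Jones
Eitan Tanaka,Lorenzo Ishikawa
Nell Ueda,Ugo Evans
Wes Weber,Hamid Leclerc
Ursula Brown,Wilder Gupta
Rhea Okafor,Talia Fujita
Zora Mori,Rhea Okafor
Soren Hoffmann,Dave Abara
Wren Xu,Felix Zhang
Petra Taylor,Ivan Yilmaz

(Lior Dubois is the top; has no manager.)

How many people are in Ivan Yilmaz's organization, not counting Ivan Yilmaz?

2

Ivan Yilmaz directly manages Tobias Sato, Petra Taylor. Tobias Sato has no reports. Petra Taylor has no reports. So Ivan Yilmaz's organization is 2 direct reports plus everyone under them: 1 + 1 = 2.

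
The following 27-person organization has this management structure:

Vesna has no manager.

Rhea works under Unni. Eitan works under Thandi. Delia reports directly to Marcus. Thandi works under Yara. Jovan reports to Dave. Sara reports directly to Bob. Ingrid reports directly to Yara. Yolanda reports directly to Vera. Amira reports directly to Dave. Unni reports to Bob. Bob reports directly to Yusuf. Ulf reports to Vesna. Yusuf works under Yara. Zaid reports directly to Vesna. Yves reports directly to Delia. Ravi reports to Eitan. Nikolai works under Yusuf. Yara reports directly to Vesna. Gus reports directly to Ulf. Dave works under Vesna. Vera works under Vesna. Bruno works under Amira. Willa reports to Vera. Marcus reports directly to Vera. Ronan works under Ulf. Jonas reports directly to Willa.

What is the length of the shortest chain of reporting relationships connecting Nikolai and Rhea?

4

Nikolai is 1 level below Yusuf, and Rhea is 3 levels below Yusuf (their lowest common manager). The shortest path runs up from Nikolai to Yusuf and back down to Rhea: 1 + 3 = 4 links.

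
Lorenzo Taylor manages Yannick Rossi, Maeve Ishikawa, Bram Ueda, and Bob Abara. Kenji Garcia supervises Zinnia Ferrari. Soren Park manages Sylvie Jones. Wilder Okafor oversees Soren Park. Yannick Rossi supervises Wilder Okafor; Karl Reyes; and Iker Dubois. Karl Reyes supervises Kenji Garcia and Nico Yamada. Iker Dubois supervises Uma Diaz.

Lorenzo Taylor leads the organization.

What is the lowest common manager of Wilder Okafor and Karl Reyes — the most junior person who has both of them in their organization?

Wilder Okafor's chain of managers is Yannick Rossi, Lorenzo Taylor. Karl Reyes's chain of managers is Yannick Rossi, Lorenzo Taylor. The first manager that appears in both chains is Yannick Rossi.

Yannick Rossi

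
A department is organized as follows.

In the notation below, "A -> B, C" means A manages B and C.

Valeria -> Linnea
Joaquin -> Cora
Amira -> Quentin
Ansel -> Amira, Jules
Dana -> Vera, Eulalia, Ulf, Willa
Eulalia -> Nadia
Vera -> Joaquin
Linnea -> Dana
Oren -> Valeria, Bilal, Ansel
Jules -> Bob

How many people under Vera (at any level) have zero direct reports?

The only person in Vera's organization with no one reporting to them is Cora. That is 1.

1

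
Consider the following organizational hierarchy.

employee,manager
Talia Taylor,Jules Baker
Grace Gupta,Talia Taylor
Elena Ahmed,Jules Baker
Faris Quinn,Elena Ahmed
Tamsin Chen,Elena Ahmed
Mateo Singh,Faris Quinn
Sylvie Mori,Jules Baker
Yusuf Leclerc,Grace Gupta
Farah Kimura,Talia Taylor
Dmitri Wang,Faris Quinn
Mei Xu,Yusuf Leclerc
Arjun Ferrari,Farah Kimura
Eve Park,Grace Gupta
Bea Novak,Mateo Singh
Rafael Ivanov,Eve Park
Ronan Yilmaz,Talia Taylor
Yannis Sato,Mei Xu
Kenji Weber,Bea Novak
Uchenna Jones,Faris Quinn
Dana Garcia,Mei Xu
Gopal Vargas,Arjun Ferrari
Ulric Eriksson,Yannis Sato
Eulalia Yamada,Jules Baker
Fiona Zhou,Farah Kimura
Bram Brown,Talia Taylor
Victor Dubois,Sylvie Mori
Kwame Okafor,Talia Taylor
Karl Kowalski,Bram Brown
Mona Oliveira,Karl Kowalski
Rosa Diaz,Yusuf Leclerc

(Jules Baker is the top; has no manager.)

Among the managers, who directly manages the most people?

Talia Taylor

Direct-report counts: Jules Baker has 4; Sylvie Mori has 1; Elena Ahmed has 2; Faris Quinn has 3; Mateo Singh has 1; Bea Novak has 1; Talia Taylor has 5; Bram Brown has 1; Karl Kowalski has 1; Farah Kimura has 2; Arjun Ferrari has 1; Grace Gupta has 2; Eve Park has 1; Yusuf Leclerc has 2; Mei Xu has 2; Yannis Sato has 1. The largest is 5, held by Talia Taylor.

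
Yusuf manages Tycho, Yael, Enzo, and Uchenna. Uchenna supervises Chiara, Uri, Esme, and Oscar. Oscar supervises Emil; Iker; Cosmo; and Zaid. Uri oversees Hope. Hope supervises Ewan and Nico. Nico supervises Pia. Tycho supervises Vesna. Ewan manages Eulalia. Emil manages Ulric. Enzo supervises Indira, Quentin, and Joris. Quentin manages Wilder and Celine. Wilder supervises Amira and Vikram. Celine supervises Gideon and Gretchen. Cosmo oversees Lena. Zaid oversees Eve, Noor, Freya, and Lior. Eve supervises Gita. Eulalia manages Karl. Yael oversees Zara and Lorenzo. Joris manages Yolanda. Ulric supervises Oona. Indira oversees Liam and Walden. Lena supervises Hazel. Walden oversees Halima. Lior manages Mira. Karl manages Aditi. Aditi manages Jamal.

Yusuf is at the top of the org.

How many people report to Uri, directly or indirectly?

8

Uri directly manages Hope. Under Hope: Ewan, Eulalia, Karl, Aditi, Jamal, Nico, Pia (7). That's 8 in total.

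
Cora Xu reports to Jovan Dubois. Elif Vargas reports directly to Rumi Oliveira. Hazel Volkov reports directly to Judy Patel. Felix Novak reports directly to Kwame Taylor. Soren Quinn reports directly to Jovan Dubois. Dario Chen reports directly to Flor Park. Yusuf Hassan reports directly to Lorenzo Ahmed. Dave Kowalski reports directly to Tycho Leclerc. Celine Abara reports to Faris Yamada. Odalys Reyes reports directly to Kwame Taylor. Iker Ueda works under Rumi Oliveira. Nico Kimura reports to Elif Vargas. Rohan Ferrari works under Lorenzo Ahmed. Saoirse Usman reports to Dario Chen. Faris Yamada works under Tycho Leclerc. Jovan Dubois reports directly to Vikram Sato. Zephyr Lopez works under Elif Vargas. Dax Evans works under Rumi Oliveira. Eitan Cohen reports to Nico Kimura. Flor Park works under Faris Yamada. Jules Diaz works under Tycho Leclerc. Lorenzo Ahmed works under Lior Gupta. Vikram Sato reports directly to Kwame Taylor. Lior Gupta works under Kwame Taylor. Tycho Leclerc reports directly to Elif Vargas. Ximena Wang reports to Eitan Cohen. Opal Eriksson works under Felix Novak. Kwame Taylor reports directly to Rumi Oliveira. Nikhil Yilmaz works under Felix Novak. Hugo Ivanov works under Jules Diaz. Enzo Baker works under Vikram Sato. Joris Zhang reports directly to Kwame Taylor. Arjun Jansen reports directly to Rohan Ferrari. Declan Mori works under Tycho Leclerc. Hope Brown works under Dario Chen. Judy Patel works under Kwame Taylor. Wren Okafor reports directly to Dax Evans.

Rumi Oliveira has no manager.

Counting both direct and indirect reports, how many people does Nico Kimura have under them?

2

Nico Kimura directly manages Eitan Cohen. Under Eitan Cohen: Ximena Wang (1). That's 2 in total.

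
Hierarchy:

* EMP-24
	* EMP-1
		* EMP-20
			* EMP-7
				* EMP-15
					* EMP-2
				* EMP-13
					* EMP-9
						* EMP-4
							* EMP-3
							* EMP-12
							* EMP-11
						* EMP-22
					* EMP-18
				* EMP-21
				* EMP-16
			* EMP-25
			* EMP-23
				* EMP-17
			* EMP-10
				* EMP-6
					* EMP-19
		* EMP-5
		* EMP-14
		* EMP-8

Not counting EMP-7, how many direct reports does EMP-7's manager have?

3

EMP-7 reports to EMP-20. EMP-20's other direct reports are EMP-25, EMP-23, EMP-10 — 3 peers.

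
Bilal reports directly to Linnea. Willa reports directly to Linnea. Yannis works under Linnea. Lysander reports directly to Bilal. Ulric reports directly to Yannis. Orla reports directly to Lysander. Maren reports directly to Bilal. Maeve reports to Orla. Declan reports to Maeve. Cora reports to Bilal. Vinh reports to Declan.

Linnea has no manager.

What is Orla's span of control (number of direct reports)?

Orla directly manages Maeve. That is 1 direct report.

1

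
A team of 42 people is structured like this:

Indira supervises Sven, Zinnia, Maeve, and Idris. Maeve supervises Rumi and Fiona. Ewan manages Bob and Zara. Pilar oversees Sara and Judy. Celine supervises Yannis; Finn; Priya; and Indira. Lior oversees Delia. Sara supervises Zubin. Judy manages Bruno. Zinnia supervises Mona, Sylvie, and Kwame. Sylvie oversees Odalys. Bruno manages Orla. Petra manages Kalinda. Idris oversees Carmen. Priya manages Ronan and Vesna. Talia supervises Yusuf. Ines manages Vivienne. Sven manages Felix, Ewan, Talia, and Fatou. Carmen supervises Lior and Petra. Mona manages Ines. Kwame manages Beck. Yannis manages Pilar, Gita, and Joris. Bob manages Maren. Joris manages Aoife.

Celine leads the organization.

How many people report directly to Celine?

Celine directly manages Yannis, Indira, Priya, Finn. That is 4 direct reports.

4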